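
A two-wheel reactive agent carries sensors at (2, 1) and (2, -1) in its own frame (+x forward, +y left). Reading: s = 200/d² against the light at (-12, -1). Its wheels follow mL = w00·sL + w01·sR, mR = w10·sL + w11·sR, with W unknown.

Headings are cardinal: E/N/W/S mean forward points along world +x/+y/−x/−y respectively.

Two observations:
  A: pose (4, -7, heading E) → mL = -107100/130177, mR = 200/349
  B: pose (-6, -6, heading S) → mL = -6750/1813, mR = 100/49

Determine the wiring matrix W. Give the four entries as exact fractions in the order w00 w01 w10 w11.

-1/2 -1 1 0

obs A: pose=(4,-7,E) → sL=200/349, sR=200/373, mL=-107100/130177, mR=200/349
obs B: pose=(-6,-6,S) → sL=100/49, sR=100/37, mL=-6750/1813, mR=100/49
sensor matrix S = [[200/349, 200/373], [100/49, 100/37]]; det S = 107280000/236010901
solve [mL_A; mL_B] = S·[w00; w01] and [mR_A; mR_B] = S·[w10; w11]:
  w00 = -1/2, w01 = -1, w10 = 1, w11 = 0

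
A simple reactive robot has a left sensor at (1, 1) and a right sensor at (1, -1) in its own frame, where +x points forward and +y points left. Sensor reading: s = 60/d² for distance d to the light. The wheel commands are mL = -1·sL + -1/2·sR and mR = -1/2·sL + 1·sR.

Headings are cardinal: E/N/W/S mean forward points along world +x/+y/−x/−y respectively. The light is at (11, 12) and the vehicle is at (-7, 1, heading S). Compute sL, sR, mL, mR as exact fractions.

60/433 12/101 -8658/43733 2166/43733

left sensor world pos  = (-6, 0); dL² = 433
right sensor world pos = (-8, 0); dR² = 505
sL = 60/433 = 60/433
sR = 60/505 = 12/101
mL = -1·sL + -1/2·sR = -8658/43733
mR = -1/2·sL + 1·sR = 2166/43733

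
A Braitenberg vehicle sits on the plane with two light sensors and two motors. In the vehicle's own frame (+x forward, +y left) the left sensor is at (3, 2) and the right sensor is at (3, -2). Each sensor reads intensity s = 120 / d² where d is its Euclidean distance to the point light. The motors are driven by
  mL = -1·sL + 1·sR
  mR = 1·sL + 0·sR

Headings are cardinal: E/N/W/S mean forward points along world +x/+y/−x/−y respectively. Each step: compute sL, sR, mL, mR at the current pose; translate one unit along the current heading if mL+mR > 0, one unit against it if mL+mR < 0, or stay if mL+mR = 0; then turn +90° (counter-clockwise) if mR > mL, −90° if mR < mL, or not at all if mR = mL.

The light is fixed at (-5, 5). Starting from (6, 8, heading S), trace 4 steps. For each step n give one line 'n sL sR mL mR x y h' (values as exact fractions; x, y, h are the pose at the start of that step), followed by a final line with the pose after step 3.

0 120/169 40/27 3520/4563 120/169 6 8 S
1 15/8 3/2 -3/8 15/8 6 7 W
2 24/29 24/13 384/377 24/29 5 7 S
3 12/5 60/29 -48/145 12/5 5 6 W
final 4 6 S

n=0: pose=(6,8,S); sL=120/169, sR=40/27; mL=3520/4563, mR=120/169; mL+mR=40/27 → advance +1; mR−mL=-280/4563 → turn -1·90°
n=1: pose=(6,7,W); sL=15/8, sR=3/2; mL=-3/8, mR=15/8; mL+mR=3/2 → advance +1; mR−mL=9/4 → turn +1·90°
n=2: pose=(5,7,S); sL=24/29, sR=24/13; mL=384/377, mR=24/29; mL+mR=24/13 → advance +1; mR−mL=-72/377 → turn -1·90°
n=3: pose=(5,6,W); sL=12/5, sR=60/29; mL=-48/145, mR=12/5; mL+mR=60/29 → advance +1; mR−mL=396/145 → turn +1·90°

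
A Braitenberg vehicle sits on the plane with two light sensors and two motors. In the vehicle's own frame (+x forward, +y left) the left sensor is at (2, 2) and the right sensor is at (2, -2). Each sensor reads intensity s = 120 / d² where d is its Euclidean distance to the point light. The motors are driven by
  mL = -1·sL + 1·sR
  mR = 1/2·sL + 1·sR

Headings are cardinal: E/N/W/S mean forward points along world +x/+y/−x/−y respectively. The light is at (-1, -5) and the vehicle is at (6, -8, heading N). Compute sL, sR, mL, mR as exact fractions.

60/13 60/41 -1680/533 2010/533

left sensor world pos  = (4, -6); dL² = 26
right sensor world pos = (8, -6); dR² = 82
sL = 120/26 = 60/13
sR = 120/82 = 60/41
mL = -1·sL + 1·sR = -1680/533
mR = 1/2·sL + 1·sR = 2010/533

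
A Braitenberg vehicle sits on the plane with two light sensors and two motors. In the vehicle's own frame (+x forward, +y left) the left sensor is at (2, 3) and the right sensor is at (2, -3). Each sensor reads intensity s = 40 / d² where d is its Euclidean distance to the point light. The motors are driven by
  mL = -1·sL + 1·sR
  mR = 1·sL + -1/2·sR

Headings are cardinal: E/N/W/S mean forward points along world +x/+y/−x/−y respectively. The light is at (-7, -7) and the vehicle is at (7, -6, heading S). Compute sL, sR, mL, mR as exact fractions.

left sensor world pos  = (10, -8); dL² = 290
right sensor world pos = (4, -8); dR² = 122
sL = 40/290 = 4/29
sR = 40/122 = 20/61
mL = -1·sL + 1·sR = 336/1769
mR = 1·sL + -1/2·sR = -46/1769

4/29 20/61 336/1769 -46/1769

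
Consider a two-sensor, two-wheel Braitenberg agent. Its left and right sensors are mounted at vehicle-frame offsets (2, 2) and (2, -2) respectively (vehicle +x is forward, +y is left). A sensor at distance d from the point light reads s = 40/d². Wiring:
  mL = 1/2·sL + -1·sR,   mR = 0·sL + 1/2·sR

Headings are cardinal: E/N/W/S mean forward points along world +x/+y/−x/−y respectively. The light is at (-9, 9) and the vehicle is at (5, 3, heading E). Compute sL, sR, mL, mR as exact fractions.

5/34 1/8 -7/136 1/16

left sensor world pos  = (7, 5); dL² = 272
right sensor world pos = (7, 1); dR² = 320
sL = 40/272 = 5/34
sR = 40/320 = 1/8
mL = 1/2·sL + -1·sR = -7/136
mR = 0·sL + 1/2·sR = 1/16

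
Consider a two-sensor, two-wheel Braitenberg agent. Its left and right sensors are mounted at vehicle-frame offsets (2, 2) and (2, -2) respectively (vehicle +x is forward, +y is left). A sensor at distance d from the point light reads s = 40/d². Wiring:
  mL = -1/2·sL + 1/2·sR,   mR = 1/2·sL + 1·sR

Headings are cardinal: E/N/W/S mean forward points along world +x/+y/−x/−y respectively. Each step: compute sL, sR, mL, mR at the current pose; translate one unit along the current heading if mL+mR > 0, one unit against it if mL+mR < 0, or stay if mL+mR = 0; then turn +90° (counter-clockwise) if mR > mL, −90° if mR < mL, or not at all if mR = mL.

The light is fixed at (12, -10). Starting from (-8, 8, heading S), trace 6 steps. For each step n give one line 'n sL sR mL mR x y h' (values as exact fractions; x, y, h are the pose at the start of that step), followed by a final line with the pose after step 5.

n=0: pose=(-8,8,S); sL=2/29, sR=2/37; mL=-8/1073, mR=95/1073; mL+mR=3/37 → advance +1; mR−mL=103/1073 → turn +1·90°
n=1: pose=(-8,7,E); sL=8/137, sR=40/549; mL=544/75213, mR=7676/75213; mL+mR=20/183 → advance +1; mR−mL=7132/75213 → turn +1·90°
n=2: pose=(-7,7,N); sL=20/401, sR=4/65; mL=152/26065, mR=2254/26065; mL+mR=6/65 → advance +1; mR−mL=2102/26065 → turn +1·90°
n=3: pose=(-7,8,W); sL=40/697, sR=40/841; mL=-2880/586177, mR=44700/586177; mL+mR=60/841 → advance +1; mR−mL=47580/586177 → turn +1·90°
n=4: pose=(-8,8,S); sL=2/29, sR=2/37; mL=-8/1073, mR=95/1073; mL+mR=3/37 → advance +1; mR−mL=103/1073 → turn +1·90°
n=5: pose=(-8,7,E); sL=8/137, sR=40/549; mL=544/75213, mR=7676/75213; mL+mR=20/183 → advance +1; mR−mL=7132/75213 → turn +1·90°

0 2/29 2/37 -8/1073 95/1073 -8 8 S
1 8/137 40/549 544/75213 7676/75213 -8 7 E
2 20/401 4/65 152/26065 2254/26065 -7 7 N
3 40/697 40/841 -2880/586177 44700/586177 -7 8 W
4 2/29 2/37 -8/1073 95/1073 -8 8 S
5 8/137 40/549 544/75213 7676/75213 -8 7 E
final -7 7 N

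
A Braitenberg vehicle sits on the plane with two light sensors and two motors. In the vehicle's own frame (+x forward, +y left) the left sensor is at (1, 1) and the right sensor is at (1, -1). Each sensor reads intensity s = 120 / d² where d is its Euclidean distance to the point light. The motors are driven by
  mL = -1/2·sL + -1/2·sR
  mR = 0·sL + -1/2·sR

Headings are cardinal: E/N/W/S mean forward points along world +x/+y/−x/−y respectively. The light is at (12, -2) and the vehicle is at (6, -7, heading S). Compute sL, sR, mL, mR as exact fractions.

left sensor world pos  = (7, -8); dL² = 61
right sensor world pos = (5, -8); dR² = 85
sL = 120/61 = 120/61
sR = 120/85 = 24/17
mL = -1/2·sL + -1/2·sR = -1752/1037
mR = 0·sL + -1/2·sR = -12/17

120/61 24/17 -1752/1037 -12/17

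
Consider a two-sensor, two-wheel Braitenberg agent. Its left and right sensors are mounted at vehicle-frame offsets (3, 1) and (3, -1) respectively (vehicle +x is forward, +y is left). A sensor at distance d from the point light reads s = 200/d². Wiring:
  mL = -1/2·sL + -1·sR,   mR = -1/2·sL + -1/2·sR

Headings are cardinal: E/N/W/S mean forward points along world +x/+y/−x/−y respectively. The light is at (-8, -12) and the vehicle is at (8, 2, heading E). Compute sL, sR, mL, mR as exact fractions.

left sensor world pos  = (11, 3); dL² = 586
right sensor world pos = (11, 1); dR² = 530
sL = 200/586 = 100/293
sR = 200/530 = 20/53
mL = -1/2·sL + -1·sR = -8510/15529
mR = -1/2·sL + -1/2·sR = -5580/15529

100/293 20/53 -8510/15529 -5580/15529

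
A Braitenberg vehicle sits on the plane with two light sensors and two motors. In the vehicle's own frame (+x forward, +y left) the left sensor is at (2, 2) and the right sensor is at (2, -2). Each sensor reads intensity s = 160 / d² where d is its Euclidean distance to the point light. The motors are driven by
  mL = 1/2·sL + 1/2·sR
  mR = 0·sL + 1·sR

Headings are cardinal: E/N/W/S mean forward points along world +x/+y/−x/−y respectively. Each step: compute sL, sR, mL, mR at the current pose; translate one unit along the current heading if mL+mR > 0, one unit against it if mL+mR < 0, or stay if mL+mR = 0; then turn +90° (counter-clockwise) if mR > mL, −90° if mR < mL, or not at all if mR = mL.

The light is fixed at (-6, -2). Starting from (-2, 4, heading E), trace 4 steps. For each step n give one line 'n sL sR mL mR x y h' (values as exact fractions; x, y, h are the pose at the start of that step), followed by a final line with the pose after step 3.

0 8/5 40/13 152/65 40/13 -2 4 E
1 160/73 160/113 14880/8249 160/113 -1 4 N
2 16/13 80/37 816/481 80/37 -1 5 E
3 160/97 32/29 3872/2813 32/29 0 5 N
final 0 6 E

n=0: pose=(-2,4,E); sL=8/5, sR=40/13; mL=152/65, mR=40/13; mL+mR=352/65 → advance +1; mR−mL=48/65 → turn +1·90°
n=1: pose=(-1,4,N); sL=160/73, sR=160/113; mL=14880/8249, mR=160/113; mL+mR=26560/8249 → advance +1; mR−mL=-3200/8249 → turn -1·90°
n=2: pose=(-1,5,E); sL=16/13, sR=80/37; mL=816/481, mR=80/37; mL+mR=1856/481 → advance +1; mR−mL=224/481 → turn +1·90°
n=3: pose=(0,5,N); sL=160/97, sR=32/29; mL=3872/2813, mR=32/29; mL+mR=6976/2813 → advance +1; mR−mL=-768/2813 → turn -1·90°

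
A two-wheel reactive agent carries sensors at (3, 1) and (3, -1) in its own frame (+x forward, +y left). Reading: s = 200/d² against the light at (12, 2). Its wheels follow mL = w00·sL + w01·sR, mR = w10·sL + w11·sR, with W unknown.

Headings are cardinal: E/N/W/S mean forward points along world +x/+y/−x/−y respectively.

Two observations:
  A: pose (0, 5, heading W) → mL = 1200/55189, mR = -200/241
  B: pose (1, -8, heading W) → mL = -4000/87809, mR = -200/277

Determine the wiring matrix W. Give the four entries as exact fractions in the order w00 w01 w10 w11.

obs A: pose=(0,5,W) → sL=200/229, sR=200/241, mL=1200/55189, mR=-200/241
obs B: pose=(1,-8,W) → sL=200/317, sR=200/277, mL=-4000/87809, mR=-200/277
sensor matrix S = [[200/229, 200/241], [200/317, 200/277]]; det S = 518560000/4846090901
solve [mL_A; mL_B] = S·[w00; w01] and [mR_A; mR_B] = S·[w10; w11]:
  w00 = 1/2, w01 = -1/2, w10 = 0, w11 = -1

1/2 -1/2 0 -1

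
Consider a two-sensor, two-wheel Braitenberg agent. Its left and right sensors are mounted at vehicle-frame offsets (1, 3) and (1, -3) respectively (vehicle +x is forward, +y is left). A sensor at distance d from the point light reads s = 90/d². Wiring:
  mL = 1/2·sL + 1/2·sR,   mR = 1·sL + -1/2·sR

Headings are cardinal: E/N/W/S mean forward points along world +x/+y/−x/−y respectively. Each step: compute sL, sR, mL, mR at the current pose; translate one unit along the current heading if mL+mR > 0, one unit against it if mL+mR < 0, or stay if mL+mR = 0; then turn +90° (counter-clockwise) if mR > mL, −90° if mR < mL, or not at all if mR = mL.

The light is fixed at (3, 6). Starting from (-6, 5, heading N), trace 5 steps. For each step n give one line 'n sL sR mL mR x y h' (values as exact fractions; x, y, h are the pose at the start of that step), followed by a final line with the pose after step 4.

n=0: pose=(-6,5,N); sL=5/8, sR=5/2; mL=25/16, mR=-5/8; mL+mR=15/16 → advance +1; mR−mL=-35/16 → turn -1·90°
n=1: pose=(-6,6,E); sL=90/73, sR=90/73; mL=90/73, mR=45/73; mL+mR=135/73 → advance +1; mR−mL=-45/73 → turn -1·90°
n=2: pose=(-5,6,S); sL=45/13, sR=45/61; mL=1665/793, mR=4905/1586; mL+mR=135/26 → advance +1; mR−mL=1575/1586 → turn +1·90°
n=3: pose=(-5,5,E); sL=90/53, sR=18/13; mL=1062/689, mR=693/689; mL+mR=135/53 → advance +1; mR−mL=-369/689 → turn -1·90°
n=4: pose=(-4,5,S); sL=9/2, sR=45/52; mL=279/104, mR=423/104; mL+mR=27/4 → advance +1; mR−mL=18/13 → turn +1·90°

0 5/8 5/2 25/16 -5/8 -6 5 N
1 90/73 90/73 90/73 45/73 -6 6 E
2 45/13 45/61 1665/793 4905/1586 -5 6 S
3 90/53 18/13 1062/689 693/689 -5 5 E
4 9/2 45/52 279/104 423/104 -4 5 S
final -4 4 E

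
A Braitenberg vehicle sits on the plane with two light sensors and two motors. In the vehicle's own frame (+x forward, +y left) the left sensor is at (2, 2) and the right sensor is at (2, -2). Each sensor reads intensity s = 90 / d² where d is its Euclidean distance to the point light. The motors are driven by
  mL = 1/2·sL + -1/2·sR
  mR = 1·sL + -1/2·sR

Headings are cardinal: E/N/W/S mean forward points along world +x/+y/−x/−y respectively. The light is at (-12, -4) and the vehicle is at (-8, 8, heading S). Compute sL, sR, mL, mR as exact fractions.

left sensor world pos  = (-6, 6); dL² = 136
right sensor world pos = (-10, 6); dR² = 104
sL = 90/136 = 45/68
sR = 90/104 = 45/52
mL = 1/2·sL + -1/2·sR = -45/442
mR = 1·sL + -1/2·sR = 405/1768

45/68 45/52 -45/442 405/1768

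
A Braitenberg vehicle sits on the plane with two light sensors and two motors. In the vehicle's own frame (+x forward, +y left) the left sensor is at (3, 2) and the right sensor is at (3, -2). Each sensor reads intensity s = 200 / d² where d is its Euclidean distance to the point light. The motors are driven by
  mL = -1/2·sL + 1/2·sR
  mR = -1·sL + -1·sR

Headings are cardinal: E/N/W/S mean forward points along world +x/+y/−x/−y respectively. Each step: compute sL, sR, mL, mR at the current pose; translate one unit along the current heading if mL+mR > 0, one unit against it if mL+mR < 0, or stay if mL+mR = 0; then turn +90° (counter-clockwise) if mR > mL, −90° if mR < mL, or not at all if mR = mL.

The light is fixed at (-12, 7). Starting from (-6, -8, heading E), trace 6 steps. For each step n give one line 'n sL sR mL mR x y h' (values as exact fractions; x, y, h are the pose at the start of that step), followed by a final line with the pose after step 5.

0 4/5 20/37 -24/185 -248/185 -6 -8 E
1 200/373 200/333 4000/124209 -141200/124209 -7 -8 S
2 10/13 50/37 140/481 -1020/481 -7 -7 W
3 200/137 40/37 -960/5069 -12880/5069 -6 -7 N
4 4/5 20/37 -24/185 -248/185 -6 -8 E
5 200/373 200/333 4000/124209 -141200/124209 -7 -8 S
final -7 -7 W

n=0: pose=(-6,-8,E); sL=4/5, sR=20/37; mL=-24/185, mR=-248/185; mL+mR=-272/185 → advance -1; mR−mL=-224/185 → turn -1·90°
n=1: pose=(-7,-8,S); sL=200/373, sR=200/333; mL=4000/124209, mR=-141200/124209; mL+mR=-137200/124209 → advance -1; mR−mL=-48400/41403 → turn -1·90°
n=2: pose=(-7,-7,W); sL=10/13, sR=50/37; mL=140/481, mR=-1020/481; mL+mR=-880/481 → advance -1; mR−mL=-1160/481 → turn -1·90°
n=3: pose=(-6,-7,N); sL=200/137, sR=40/37; mL=-960/5069, mR=-12880/5069; mL+mR=-13840/5069 → advance -1; mR−mL=-11920/5069 → turn -1·90°
n=4: pose=(-6,-8,E); sL=4/5, sR=20/37; mL=-24/185, mR=-248/185; mL+mR=-272/185 → advance -1; mR−mL=-224/185 → turn -1·90°
n=5: pose=(-7,-8,S); sL=200/373, sR=200/333; mL=4000/124209, mR=-141200/124209; mL+mR=-137200/124209 → advance -1; mR−mL=-48400/41403 → turn -1·90°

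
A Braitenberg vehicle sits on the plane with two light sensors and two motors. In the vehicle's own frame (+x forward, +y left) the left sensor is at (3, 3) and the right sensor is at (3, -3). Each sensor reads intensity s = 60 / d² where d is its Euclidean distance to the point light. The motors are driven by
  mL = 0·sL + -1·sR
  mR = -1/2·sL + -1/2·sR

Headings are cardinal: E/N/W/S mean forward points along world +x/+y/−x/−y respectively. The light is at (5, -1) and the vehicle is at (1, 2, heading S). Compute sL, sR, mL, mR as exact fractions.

left sensor world pos  = (4, -1); dL² = 1
right sensor world pos = (-2, -1); dR² = 49
sL = 60/1 = 60
sR = 60/49 = 60/49
mL = 0·sL + -1·sR = -60/49
mR = -1/2·sL + -1/2·sR = -1500/49

60 60/49 -60/49 -1500/49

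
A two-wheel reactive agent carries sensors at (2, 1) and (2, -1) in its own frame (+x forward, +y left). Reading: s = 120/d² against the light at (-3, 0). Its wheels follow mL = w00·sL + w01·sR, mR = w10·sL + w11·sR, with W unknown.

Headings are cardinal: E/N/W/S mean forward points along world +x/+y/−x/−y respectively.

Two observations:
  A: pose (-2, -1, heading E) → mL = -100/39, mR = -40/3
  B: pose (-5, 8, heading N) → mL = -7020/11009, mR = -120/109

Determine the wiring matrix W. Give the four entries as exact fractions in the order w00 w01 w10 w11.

1/2 -1 -1 0

obs A: pose=(-2,-1,E) → sL=40/3, sR=120/13, mL=-100/39, mR=-40/3
obs B: pose=(-5,8,N) → sL=120/109, sR=120/101, mL=-7020/11009, mR=-120/109
sensor matrix S = [[40/3, 120/13], [120/109, 120/101]]; det S = 812800/143117
solve [mL_A; mL_B] = S·[w00; w01] and [mR_A; mR_B] = S·[w10; w11]:
  w00 = 1/2, w01 = -1, w10 = -1, w11 = 0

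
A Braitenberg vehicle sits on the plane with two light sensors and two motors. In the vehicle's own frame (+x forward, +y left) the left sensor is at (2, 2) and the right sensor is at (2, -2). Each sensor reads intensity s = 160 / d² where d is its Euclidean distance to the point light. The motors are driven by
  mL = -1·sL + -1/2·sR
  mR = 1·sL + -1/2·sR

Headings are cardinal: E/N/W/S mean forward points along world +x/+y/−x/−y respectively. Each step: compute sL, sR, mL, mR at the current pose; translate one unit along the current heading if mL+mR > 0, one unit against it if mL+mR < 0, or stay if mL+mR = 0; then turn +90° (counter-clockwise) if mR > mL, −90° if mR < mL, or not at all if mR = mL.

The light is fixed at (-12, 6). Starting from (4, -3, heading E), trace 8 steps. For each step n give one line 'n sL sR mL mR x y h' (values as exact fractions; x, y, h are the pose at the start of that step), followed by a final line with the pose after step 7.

n=0: pose=(4,-3,E); sL=160/373, sR=32/89; mL=-20208/33197, mR=8272/33197; mL+mR=-32/89 → advance -1; mR−mL=320/373 → turn +1·90°
n=1: pose=(3,-3,N); sL=80/109, sR=80/169; mL=-17880/18421, mR=9160/18421; mL+mR=-80/169 → advance -1; mR−mL=160/109 → turn +1·90°
n=2: pose=(3,-4,W); sL=160/313, sR=160/233; mL=-62320/72929, mR=12240/72929; mL+mR=-160/233 → advance -1; mR−mL=320/313 → turn +1·90°
n=3: pose=(4,-4,S); sL=40/117, sR=8/17; mL=-1148/1989, mR=212/1989; mL+mR=-8/17 → advance -1; mR−mL=80/117 → turn +1·90°
n=4: pose=(4,-3,E); sL=160/373, sR=32/89; mL=-20208/33197, mR=8272/33197; mL+mR=-32/89 → advance -1; mR−mL=320/373 → turn +1·90°
n=5: pose=(3,-3,N); sL=80/109, sR=80/169; mL=-17880/18421, mR=9160/18421; mL+mR=-80/169 → advance -1; mR−mL=160/109 → turn +1·90°
n=6: pose=(3,-4,W); sL=160/313, sR=160/233; mL=-62320/72929, mR=12240/72929; mL+mR=-160/233 → advance -1; mR−mL=320/313 → turn +1·90°
n=7: pose=(4,-4,S); sL=40/117, sR=8/17; mL=-1148/1989, mR=212/1989; mL+mR=-8/17 → advance -1; mR−mL=80/117 → turn +1·90°

0 160/373 32/89 -20208/33197 8272/33197 4 -3 E
1 80/109 80/169 -17880/18421 9160/18421 3 -3 N
2 160/313 160/233 -62320/72929 12240/72929 3 -4 W
3 40/117 8/17 -1148/1989 212/1989 4 -4 S
4 160/373 32/89 -20208/33197 8272/33197 4 -3 E
5 80/109 80/169 -17880/18421 9160/18421 3 -3 N
6 160/313 160/233 -62320/72929 12240/72929 3 -4 W
7 40/117 8/17 -1148/1989 212/1989 4 -4 S
final 4 -3 E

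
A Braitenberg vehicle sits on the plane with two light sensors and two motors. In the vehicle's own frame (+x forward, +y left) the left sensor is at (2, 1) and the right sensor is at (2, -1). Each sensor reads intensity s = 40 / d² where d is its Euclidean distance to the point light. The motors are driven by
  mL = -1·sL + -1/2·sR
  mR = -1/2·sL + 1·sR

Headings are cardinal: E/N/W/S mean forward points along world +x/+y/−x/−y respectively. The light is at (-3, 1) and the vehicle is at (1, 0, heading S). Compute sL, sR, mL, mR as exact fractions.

left sensor world pos  = (2, -2); dL² = 34
right sensor world pos = (0, -2); dR² = 18
sL = 40/34 = 20/17
sR = 40/18 = 20/9
mL = -1·sL + -1/2·sR = -350/153
mR = -1/2·sL + 1·sR = 250/153

20/17 20/9 -350/153 250/153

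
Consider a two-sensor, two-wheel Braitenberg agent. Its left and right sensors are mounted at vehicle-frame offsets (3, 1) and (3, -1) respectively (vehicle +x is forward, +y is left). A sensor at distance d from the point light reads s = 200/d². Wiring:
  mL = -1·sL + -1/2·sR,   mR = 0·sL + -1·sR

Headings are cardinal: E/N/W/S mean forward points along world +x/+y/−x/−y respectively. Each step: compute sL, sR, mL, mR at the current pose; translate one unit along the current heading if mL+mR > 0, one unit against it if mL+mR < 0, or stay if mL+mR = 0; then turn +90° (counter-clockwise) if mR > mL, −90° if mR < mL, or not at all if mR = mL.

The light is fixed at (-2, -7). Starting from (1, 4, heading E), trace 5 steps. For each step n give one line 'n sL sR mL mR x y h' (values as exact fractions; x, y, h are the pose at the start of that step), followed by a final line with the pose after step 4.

0 10/9 25/17 -565/306 -25/17 1 4 E
1 200/197 40/41 -12140/8077 -40/41 0 4 N
2 100/41 100/61 -8150/2501 -100/61 0 3 W
3 40/13 200/53 -3420/689 -200/53 1 3 S
4 10/9 25/17 -565/306 -25/17 1 4 E
final 0 4 N

n=0: pose=(1,4,E); sL=10/9, sR=25/17; mL=-565/306, mR=-25/17; mL+mR=-1015/306 → advance -1; mR−mL=115/306 → turn +1·90°
n=1: pose=(0,4,N); sL=200/197, sR=40/41; mL=-12140/8077, mR=-40/41; mL+mR=-20020/8077 → advance -1; mR−mL=4260/8077 → turn +1·90°
n=2: pose=(0,3,W); sL=100/41, sR=100/61; mL=-8150/2501, mR=-100/61; mL+mR=-12250/2501 → advance -1; mR−mL=4050/2501 → turn +1·90°
n=3: pose=(1,3,S); sL=40/13, sR=200/53; mL=-3420/689, mR=-200/53; mL+mR=-6020/689 → advance -1; mR−mL=820/689 → turn +1·90°
n=4: pose=(1,4,E); sL=10/9, sR=25/17; mL=-565/306, mR=-25/17; mL+mR=-1015/306 → advance -1; mR−mL=115/306 → turn +1·90°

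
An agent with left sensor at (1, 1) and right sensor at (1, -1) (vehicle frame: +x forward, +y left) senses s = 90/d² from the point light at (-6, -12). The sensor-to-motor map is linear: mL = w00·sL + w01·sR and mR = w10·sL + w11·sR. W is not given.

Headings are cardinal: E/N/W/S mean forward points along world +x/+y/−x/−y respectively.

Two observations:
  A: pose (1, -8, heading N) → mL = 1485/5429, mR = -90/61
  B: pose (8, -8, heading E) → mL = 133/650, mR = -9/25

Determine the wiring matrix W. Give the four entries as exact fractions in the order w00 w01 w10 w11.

-1/2 1 -1 0

obs A: pose=(1,-8,N) → sL=90/61, sR=90/89, mL=1485/5429, mR=-90/61
obs B: pose=(8,-8,E) → sL=9/25, sR=5/13, mL=133/650, mR=-9/25
sensor matrix S = [[90/61, 90/89], [9/25, 5/13]]; det S = 71784/352885
solve [mL_A; mL_B] = S·[w00; w01] and [mR_A; mR_B] = S·[w10; w11]:
  w00 = -1/2, w01 = 1, w10 = -1, w11 = 0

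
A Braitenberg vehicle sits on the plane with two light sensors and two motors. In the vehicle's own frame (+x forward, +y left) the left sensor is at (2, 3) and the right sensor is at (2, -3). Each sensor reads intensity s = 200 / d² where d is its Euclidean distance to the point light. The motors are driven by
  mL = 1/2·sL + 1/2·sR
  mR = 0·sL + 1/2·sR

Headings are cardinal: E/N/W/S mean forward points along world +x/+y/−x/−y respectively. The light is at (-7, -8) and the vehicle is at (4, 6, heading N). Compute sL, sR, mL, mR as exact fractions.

left sensor world pos  = (1, 8); dL² = 320
right sensor world pos = (7, 8); dR² = 452
sL = 200/320 = 5/8
sR = 200/452 = 50/113
mL = 1/2·sL + 1/2·sR = 965/1808
mR = 0·sL + 1/2·sR = 25/113

5/8 50/113 965/1808 25/113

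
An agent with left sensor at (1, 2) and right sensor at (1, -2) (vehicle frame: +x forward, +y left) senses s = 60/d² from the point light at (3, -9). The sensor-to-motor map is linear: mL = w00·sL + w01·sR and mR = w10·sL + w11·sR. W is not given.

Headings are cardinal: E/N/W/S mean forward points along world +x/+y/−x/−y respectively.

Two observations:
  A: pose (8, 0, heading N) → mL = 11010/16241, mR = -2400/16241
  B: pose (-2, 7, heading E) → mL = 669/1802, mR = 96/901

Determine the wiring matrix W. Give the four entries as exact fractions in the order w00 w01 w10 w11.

obs A: pose=(8,0,N) → sL=60/109, sR=60/149, mL=11010/16241, mR=-2400/16241
obs B: pose=(-2,7,E) → sL=3/17, sR=15/53, mL=669/1802, mR=96/901
sensor matrix S = [[60/109, 60/149], [3/17, 15/53]]; det S = 1239840/14633141
solve [mL_A; mL_B] = S·[w00; w01] and [mR_A; mR_B] = S·[w10; w11]:
  w00 = 1/2, w01 = 1, w10 = -1, w11 = 1

1/2 1 -1 1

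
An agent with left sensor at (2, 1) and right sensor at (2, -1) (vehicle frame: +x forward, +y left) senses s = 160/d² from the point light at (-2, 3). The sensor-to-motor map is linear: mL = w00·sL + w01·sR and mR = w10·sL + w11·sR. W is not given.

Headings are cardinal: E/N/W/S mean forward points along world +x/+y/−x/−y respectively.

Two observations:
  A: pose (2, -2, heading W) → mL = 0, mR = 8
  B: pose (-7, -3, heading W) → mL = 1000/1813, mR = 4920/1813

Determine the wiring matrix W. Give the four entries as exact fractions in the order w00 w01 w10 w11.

obs A: pose=(2,-2,W) → sL=4, sR=8, mL=0, mR=8
obs B: pose=(-7,-3,W) → sL=80/49, sR=80/37, mL=1000/1813, mR=4920/1813
sensor matrix S = [[4, 8], [80/49, 80/37]]; det S = -8000/1813
solve [mL_A; mL_B] = S·[w00; w01] and [mR_A; mR_B] = S·[w10; w11]:
  w00 = 1, w01 = -1/2, w10 = 1, w11 = 1/2

1 -1/2 1 1/2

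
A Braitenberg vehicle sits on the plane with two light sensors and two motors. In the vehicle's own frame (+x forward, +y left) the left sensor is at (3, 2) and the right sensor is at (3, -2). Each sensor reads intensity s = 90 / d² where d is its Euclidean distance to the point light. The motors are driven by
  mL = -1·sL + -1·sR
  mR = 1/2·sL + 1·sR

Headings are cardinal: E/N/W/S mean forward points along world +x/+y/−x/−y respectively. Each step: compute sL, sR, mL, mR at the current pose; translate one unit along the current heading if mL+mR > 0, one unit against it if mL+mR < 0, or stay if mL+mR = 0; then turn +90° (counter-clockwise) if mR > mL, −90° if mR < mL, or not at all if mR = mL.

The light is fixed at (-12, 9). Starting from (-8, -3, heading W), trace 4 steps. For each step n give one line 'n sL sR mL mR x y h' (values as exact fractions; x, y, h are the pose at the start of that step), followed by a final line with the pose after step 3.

0 90/197 90/101 -26820/19897 22275/19897 -8 -3 W
1 45/137 5/13 -1270/1781 1955/3562 -7 -3 S
2 18/29 90/233 -6804/6757 4707/6757 -7 -2 E
3 45/34 9/10 -189/85 531/340 -8 -2 N
final -8 -3 W

n=0: pose=(-8,-3,W); sL=90/197, sR=90/101; mL=-26820/19897, mR=22275/19897; mL+mR=-45/197 → advance -1; mR−mL=49095/19897 → turn +1·90°
n=1: pose=(-7,-3,S); sL=45/137, sR=5/13; mL=-1270/1781, mR=1955/3562; mL+mR=-45/274 → advance -1; mR−mL=4495/3562 → turn +1·90°
n=2: pose=(-7,-2,E); sL=18/29, sR=90/233; mL=-6804/6757, mR=4707/6757; mL+mR=-9/29 → advance -1; mR−mL=11511/6757 → turn +1·90°
n=3: pose=(-8,-2,N); sL=45/34, sR=9/10; mL=-189/85, mR=531/340; mL+mR=-45/68 → advance -1; mR−mL=1287/340 → turn +1·90°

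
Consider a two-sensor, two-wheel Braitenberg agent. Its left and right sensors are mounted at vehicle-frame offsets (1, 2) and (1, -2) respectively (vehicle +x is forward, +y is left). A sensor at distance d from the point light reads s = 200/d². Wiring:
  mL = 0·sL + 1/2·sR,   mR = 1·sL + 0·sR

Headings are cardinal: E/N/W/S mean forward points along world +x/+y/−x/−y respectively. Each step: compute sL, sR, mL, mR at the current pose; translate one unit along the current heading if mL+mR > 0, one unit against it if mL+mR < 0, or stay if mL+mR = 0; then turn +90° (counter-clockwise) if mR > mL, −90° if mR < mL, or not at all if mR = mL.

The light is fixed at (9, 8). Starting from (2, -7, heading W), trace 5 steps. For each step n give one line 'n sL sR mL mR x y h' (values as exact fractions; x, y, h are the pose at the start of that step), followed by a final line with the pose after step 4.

n=0: pose=(2,-7,W); sL=200/353, sR=200/233; mL=100/233, mR=200/353; mL+mR=81900/82249 → advance +1; mR−mL=11300/82249 → turn +1·90°
n=1: pose=(1,-7,S); sL=50/73, sR=50/89; mL=25/89, mR=50/73; mL+mR=6275/6497 → advance +1; mR−mL=2625/6497 → turn +1·90°
n=2: pose=(1,-8,E); sL=40/49, sR=200/373; mL=100/373, mR=40/49; mL+mR=19820/18277 → advance +1; mR−mL=10020/18277 → turn +1·90°
n=3: pose=(2,-8,N); sL=100/153, sR=4/5; mL=2/5, mR=100/153; mL+mR=806/765 → advance +1; mR−mL=194/765 → turn +1·90°
n=4: pose=(2,-7,W); sL=200/353, sR=200/233; mL=100/233, mR=200/353; mL+mR=81900/82249 → advance +1; mR−mL=11300/82249 → turn +1·90°

0 200/353 200/233 100/233 200/353 2 -7 W
1 50/73 50/89 25/89 50/73 1 -7 S
2 40/49 200/373 100/373 40/49 1 -8 E
3 100/153 4/5 2/5 100/153 2 -8 N
4 200/353 200/233 100/233 200/353 2 -7 W
final 1 -7 S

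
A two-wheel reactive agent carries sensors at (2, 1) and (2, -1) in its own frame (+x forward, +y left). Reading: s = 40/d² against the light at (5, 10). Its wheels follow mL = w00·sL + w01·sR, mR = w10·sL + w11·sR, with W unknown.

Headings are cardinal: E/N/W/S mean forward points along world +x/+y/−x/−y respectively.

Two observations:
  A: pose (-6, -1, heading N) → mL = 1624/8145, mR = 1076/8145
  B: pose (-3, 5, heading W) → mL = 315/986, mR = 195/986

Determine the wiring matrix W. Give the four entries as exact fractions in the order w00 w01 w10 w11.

1/2 1/2 -1/2 1

obs A: pose=(-6,-1,N) → sL=8/45, sR=40/181, mL=1624/8145, mR=1076/8145
obs B: pose=(-3,5,W) → sL=5/17, sR=10/29, mL=315/986, mR=195/986
sensor matrix S = [[8/45, 40/181], [5/17, 10/29]]; det S = -2968/803097
solve [mL_A; mL_B] = S·[w00; w01] and [mR_A; mR_B] = S·[w10; w11]:
  w00 = 1/2, w01 = 1/2, w10 = -1/2, w11 = 1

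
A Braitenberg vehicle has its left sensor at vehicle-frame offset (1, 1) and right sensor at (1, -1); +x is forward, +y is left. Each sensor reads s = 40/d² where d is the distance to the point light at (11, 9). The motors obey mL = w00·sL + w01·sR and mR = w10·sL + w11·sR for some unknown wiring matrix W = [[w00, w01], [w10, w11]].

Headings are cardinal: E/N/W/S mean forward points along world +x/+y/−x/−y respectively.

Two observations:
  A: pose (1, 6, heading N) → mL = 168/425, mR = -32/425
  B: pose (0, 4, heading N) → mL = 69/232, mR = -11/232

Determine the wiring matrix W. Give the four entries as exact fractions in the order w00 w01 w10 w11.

obs A: pose=(1,6,N) → sL=8/25, sR=8/17, mL=168/425, mR=-32/425
obs B: pose=(0,4,N) → sL=1/4, sR=10/29, mL=69/232, mR=-11/232
sensor matrix S = [[8/25, 8/17], [1/4, 10/29]]; det S = -18/2465
solve [mL_A; mL_B] = S·[w00; w01] and [mR_A; mR_B] = S·[w10; w11]:
  w00 = 1/2, w01 = 1/2, w10 = 1/2, w11 = -1/2

1/2 1/2 1/2 -1/2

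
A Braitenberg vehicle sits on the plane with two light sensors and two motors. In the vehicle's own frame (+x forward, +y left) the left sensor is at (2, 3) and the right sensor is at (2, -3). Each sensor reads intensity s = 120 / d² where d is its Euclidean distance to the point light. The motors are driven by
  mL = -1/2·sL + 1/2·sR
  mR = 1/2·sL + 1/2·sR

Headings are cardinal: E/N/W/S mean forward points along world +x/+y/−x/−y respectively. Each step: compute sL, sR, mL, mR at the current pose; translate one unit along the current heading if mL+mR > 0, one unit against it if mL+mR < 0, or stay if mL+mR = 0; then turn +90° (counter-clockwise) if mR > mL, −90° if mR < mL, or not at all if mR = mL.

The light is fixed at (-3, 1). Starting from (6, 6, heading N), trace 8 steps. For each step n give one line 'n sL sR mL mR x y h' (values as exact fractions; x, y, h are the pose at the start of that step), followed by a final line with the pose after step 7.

0 24/17 120/193 -1296/3281 3336/3281 6 6 N
1 60/29 12/13 -216/377 564/377 6 7 W
2 120/137 120/41 5760/5617 10680/5617 5 7 S
3 30/41 15/13 225/1066 1005/1066 5 6 E
4 24/17 120/193 -1296/3281 3336/3281 6 6 N
5 60/29 12/13 -216/377 564/377 6 7 W
6 120/137 120/41 5760/5617 10680/5617 5 7 S
7 30/41 15/13 225/1066 1005/1066 5 6 E
final 6 6 N

n=0: pose=(6,6,N); sL=24/17, sR=120/193; mL=-1296/3281, mR=3336/3281; mL+mR=120/193 → advance +1; mR−mL=24/17 → turn +1·90°
n=1: pose=(6,7,W); sL=60/29, sR=12/13; mL=-216/377, mR=564/377; mL+mR=12/13 → advance +1; mR−mL=60/29 → turn +1·90°
n=2: pose=(5,7,S); sL=120/137, sR=120/41; mL=5760/5617, mR=10680/5617; mL+mR=120/41 → advance +1; mR−mL=120/137 → turn +1·90°
n=3: pose=(5,6,E); sL=30/41, sR=15/13; mL=225/1066, mR=1005/1066; mL+mR=15/13 → advance +1; mR−mL=30/41 → turn +1·90°
n=4: pose=(6,6,N); sL=24/17, sR=120/193; mL=-1296/3281, mR=3336/3281; mL+mR=120/193 → advance +1; mR−mL=24/17 → turn +1·90°
n=5: pose=(6,7,W); sL=60/29, sR=12/13; mL=-216/377, mR=564/377; mL+mR=12/13 → advance +1; mR−mL=60/29 → turn +1·90°
n=6: pose=(5,7,S); sL=120/137, sR=120/41; mL=5760/5617, mR=10680/5617; mL+mR=120/41 → advance +1; mR−mL=120/137 → turn +1·90°
n=7: pose=(5,6,E); sL=30/41, sR=15/13; mL=225/1066, mR=1005/1066; mL+mR=15/13 → advance +1; mR−mL=30/41 → turn +1·90°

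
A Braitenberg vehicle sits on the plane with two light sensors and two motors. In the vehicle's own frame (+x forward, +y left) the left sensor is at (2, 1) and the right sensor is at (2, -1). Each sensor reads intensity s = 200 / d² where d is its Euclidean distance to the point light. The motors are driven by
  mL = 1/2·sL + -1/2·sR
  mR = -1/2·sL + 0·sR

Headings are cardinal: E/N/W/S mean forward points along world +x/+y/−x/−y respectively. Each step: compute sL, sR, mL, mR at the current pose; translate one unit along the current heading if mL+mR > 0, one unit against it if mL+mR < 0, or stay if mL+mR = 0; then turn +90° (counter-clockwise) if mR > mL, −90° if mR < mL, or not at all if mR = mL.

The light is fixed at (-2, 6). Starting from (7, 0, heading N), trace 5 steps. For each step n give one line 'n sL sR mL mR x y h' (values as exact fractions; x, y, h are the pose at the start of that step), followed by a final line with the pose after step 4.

0 5/2 50/29 45/116 -5/4 7 0 N
1 200/157 40/37 560/5809 -100/157 7 -1 E
2 100/81 20/13 -160/1053 -50/81 6 -1 S
3 40/17 200/61 -480/1037 -20/17 6 0 W
4 5/2 50/29 45/116 -5/4 7 0 N
final 7 -1 E

n=0: pose=(7,0,N); sL=5/2, sR=50/29; mL=45/116, mR=-5/4; mL+mR=-25/29 → advance -1; mR−mL=-95/58 → turn -1·90°
n=1: pose=(7,-1,E); sL=200/157, sR=40/37; mL=560/5809, mR=-100/157; mL+mR=-20/37 → advance -1; mR−mL=-4260/5809 → turn -1·90°
n=2: pose=(6,-1,S); sL=100/81, sR=20/13; mL=-160/1053, mR=-50/81; mL+mR=-10/13 → advance -1; mR−mL=-490/1053 → turn -1·90°
n=3: pose=(6,0,W); sL=40/17, sR=200/61; mL=-480/1037, mR=-20/17; mL+mR=-100/61 → advance -1; mR−mL=-740/1037 → turn -1·90°
n=4: pose=(7,0,N); sL=5/2, sR=50/29; mL=45/116, mR=-5/4; mL+mR=-25/29 → advance -1; mR−mL=-95/58 → turn -1·90°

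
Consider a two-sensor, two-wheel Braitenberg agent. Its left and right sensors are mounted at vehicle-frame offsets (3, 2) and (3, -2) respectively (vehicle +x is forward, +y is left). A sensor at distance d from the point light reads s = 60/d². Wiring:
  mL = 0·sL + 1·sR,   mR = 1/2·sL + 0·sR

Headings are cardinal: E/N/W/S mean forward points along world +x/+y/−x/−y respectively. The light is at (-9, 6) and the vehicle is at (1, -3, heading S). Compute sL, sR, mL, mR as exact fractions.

left sensor world pos  = (3, -6); dL² = 288
right sensor world pos = (-1, -6); dR² = 208
sL = 60/288 = 5/24
sR = 60/208 = 15/52
mL = 0·sL + 1·sR = 15/52
mR = 1/2·sL + 0·sR = 5/48

5/24 15/52 15/52 5/48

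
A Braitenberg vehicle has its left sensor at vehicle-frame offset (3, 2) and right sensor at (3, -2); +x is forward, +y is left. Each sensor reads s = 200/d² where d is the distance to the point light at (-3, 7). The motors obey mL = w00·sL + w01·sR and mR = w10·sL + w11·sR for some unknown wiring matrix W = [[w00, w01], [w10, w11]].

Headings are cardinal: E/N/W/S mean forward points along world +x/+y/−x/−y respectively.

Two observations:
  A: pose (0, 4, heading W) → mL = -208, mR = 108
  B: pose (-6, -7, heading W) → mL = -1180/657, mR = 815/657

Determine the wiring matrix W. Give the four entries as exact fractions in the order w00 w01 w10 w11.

obs A: pose=(0,4,W) → sL=8, sR=200, mL=-208, mR=108
obs B: pose=(-6,-7,W) → sL=50/73, sR=10/9, mL=-1180/657, mR=815/657
sensor matrix S = [[8, 200], [50/73, 10/9]]; det S = -84160/657
solve [mL_A; mL_B] = S·[w00; w01] and [mR_A; mR_B] = S·[w10; w11]:
  w00 = -1, w01 = -1, w10 = 1, w11 = 1/2

-1 -1 1 1/2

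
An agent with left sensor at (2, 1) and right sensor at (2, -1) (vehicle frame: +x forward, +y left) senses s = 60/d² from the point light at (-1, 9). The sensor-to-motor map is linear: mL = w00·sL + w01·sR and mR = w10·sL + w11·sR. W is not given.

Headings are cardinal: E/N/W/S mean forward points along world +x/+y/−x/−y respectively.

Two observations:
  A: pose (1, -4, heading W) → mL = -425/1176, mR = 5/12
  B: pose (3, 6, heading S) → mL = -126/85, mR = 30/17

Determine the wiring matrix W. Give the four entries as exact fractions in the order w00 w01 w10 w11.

obs A: pose=(1,-4,W) → sL=15/49, sR=5/12, mL=-425/1176, mR=5/12
obs B: pose=(3,6,S) → sL=6/5, sR=30/17, mL=-126/85, mR=30/17
sensor matrix S = [[15/49, 5/12], [6/5, 30/17]]; det S = 67/1666
solve [mL_A; mL_B] = S·[w00; w01] and [mR_A; mR_B] = S·[w10; w11]:
  w00 = -1/2, w01 = -1/2, w10 = 0, w11 = 1

-1/2 -1/2 0 1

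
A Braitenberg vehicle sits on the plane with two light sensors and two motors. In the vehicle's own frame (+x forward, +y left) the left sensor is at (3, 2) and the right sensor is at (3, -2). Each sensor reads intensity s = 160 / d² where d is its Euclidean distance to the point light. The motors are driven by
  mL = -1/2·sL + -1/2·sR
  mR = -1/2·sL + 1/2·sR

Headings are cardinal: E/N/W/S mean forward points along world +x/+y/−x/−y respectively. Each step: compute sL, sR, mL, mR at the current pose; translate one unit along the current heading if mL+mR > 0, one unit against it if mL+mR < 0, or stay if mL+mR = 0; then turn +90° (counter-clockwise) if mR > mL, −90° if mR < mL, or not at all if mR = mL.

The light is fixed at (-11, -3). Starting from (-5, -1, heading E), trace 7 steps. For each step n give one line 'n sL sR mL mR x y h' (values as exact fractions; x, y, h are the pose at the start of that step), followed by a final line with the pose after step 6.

n=0: pose=(-5,-1,E); sL=160/97, sR=160/81; mL=-14240/7857, mR=1280/7857; mL+mR=-160/97 → advance -1; mR−mL=160/81 → turn +1·90°
n=1: pose=(-6,-1,N); sL=80/17, sR=80/37; mL=-2160/629, mR=-800/629; mL+mR=-80/17 → advance -1; mR−mL=80/37 → turn +1·90°
n=2: pose=(-6,-2,W); sL=32, sR=160/13; mL=-288/13, mR=-128/13; mL+mR=-32 → advance -1; mR−mL=160/13 → turn +1·90°
n=3: pose=(-5,-2,S); sL=40/17, sR=8; mL=-88/17, mR=48/17; mL+mR=-40/17 → advance -1; mR−mL=8 → turn +1·90°
n=4: pose=(-5,-1,E); sL=160/97, sR=160/81; mL=-14240/7857, mR=1280/7857; mL+mR=-160/97 → advance -1; mR−mL=160/81 → turn +1·90°
n=5: pose=(-6,-1,N); sL=80/17, sR=80/37; mL=-2160/629, mR=-800/629; mL+mR=-80/17 → advance -1; mR−mL=80/37 → turn +1·90°
n=6: pose=(-6,-2,W); sL=32, sR=160/13; mL=-288/13, mR=-128/13; mL+mR=-32 → advance -1; mR−mL=160/13 → turn +1·90°

0 160/97 160/81 -14240/7857 1280/7857 -5 -1 E
1 80/17 80/37 -2160/629 -800/629 -6 -1 N
2 32 160/13 -288/13 -128/13 -6 -2 W
3 40/17 8 -88/17 48/17 -5 -2 S
4 160/97 160/81 -14240/7857 1280/7857 -5 -1 E
5 80/17 80/37 -2160/629 -800/629 -6 -1 N
6 32 160/13 -288/13 -128/13 -6 -2 W
final -5 -2 S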